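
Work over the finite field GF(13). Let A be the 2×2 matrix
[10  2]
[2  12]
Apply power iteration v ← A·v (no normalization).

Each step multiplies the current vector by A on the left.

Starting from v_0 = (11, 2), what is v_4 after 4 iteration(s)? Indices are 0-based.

v_4 = (0, 11)

v_0 = (11, 2).
v_1 = A·v_0 = (10, 7).
v_2 = A·v_1 = (10, 0).
v_3 = A·v_2 = (9, 7).
v_4 = A·v_3 = (0, 11).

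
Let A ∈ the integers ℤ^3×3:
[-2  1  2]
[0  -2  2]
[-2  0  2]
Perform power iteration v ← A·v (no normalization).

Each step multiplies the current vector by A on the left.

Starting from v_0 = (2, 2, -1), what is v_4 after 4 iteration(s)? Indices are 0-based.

v_4 = (-8, 40, 0)

v_0 = (2, 2, -1).
v_1 = A·v_0 = (-4, -6, -6).
v_2 = A·v_1 = (-10, 0, -4).
v_3 = A·v_2 = (12, -8, 12).
v_4 = A·v_3 = (-8, 40, 0).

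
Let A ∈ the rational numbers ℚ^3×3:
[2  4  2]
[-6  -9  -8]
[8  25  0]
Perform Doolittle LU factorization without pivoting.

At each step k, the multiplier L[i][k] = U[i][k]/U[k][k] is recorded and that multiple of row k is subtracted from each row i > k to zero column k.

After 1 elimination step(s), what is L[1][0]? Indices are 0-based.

k=0: U[0][0]=2
  eliminate (1,0): mult=-3, new row 1: (0, 3, -2); set L[1][0]=-3
  eliminate (2,0): mult=4, new row 2: (0, 9, -8); set L[2][0]=4

L[1][0] = -3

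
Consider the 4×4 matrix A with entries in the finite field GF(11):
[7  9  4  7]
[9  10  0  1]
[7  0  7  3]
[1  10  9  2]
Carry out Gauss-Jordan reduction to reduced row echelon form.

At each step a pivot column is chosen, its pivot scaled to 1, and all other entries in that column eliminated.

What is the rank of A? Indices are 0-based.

rank = 4

[1] R0 /= 7  ⇒  (1, 6, 10, 1)
     R1 -= 9·R0  ⇒  (0, 0, 9, 3)
     R2 -= 7·R0  ⇒  (0, 2, 3, 7)
     R3 -= 1·R0  ⇒  (0, 4, 10, 1)
[2] R1 <-> R2
[2] R1 /= 2  ⇒  (0, 1, 7, 9)
     R0 -= 6·R1  ⇒  (1, 0, 1, 2)
     R3 -= 4·R1  ⇒  (0, 0, 4, 9)
[3] R2 /= 9  ⇒  (0, 0, 1, 4)
     R0 -= 1·R2  ⇒  (1, 0, 0, 9)
     R1 -= 7·R2  ⇒  (0, 1, 0, 3)
     R3 -= 4·R2  ⇒  (0, 0, 0, 4)
[4] R3 /= 4  ⇒  (0, 0, 0, 1)
     R0 -= 9·R3  ⇒  (1, 0, 0, 0)
     R1 -= 3·R3  ⇒  (0, 1, 0, 0)
     R2 -= 4·R3  ⇒  (0, 0, 1, 0)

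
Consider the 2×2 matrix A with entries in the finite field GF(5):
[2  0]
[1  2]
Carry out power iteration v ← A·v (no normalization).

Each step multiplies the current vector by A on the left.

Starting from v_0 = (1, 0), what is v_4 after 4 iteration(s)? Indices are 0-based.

v_4 = (1, 2)

v_0 = (1, 0).
v_1 = A·v_0 = (2, 1).
v_2 = A·v_1 = (4, 4).
v_3 = A·v_2 = (3, 2).
v_4 = A·v_3 = (1, 2).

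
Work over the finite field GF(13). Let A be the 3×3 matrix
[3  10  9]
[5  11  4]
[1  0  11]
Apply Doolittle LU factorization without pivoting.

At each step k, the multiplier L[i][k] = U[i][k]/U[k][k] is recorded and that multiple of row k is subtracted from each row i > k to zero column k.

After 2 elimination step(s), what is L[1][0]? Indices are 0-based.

k=0: U[0][0]=3
  eliminate (1,0): mult=6, new row 1: (0, 3, 2); set L[1][0]=6
  eliminate (2,0): mult=9, new row 2: (0, 1, 8); set L[2][0]=9
k=1: U[1][1]=3
  eliminate (2,1): mult=9, new row 2: (0, 0, 3); set L[2][1]=9

L[1][0] = 6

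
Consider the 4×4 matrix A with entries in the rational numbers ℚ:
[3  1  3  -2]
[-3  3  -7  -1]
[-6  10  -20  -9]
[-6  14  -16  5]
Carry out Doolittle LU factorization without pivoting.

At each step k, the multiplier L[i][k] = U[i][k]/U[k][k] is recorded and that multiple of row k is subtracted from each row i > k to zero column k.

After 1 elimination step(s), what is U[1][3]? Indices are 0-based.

U[1][3] = -3

Step 1: pivot at (0,0) is 3.
  row1 ← row1 − (-1)·row0  ⇒  L[1][0]=-1, U row1=(0, 4, -4, -3)
  row2 ← row2 − (-2)·row0  ⇒  L[2][0]=-2, U row2=(0, 12, -14, -13)
  row3 ← row3 − (-2)·row0  ⇒  L[3][0]=-2, U row3=(0, 16, -10, 1)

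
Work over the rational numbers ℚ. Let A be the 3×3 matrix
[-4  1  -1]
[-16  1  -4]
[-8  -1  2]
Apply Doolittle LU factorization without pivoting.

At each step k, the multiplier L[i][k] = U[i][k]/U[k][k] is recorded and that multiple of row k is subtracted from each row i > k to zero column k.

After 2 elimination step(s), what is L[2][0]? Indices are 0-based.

L[2][0] = 2

Step 1: pivot at (0,0) is -4.
  row1 ← row1 − (4)·row0  ⇒  L[1][0]=4, U row1=(0, -3, 0)
  row2 ← row2 − (2)·row0  ⇒  L[2][0]=2, U row2=(0, -3, 4)
Step 2: pivot at (1,1) is -3.
  row2 ← row2 − (1)·row1  ⇒  L[2][1]=1, U row2=(0, 0, 4)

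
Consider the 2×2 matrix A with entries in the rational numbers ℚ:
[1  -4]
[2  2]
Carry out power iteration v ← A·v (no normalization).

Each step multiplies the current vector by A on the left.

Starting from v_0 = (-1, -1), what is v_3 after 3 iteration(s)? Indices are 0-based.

v_3 = (27, 34)

v_0 = (-1, -1).
v_1 = A·v_0 = (3, -4).
v_2 = A·v_1 = (19, -2).
v_3 = A·v_2 = (27, 34).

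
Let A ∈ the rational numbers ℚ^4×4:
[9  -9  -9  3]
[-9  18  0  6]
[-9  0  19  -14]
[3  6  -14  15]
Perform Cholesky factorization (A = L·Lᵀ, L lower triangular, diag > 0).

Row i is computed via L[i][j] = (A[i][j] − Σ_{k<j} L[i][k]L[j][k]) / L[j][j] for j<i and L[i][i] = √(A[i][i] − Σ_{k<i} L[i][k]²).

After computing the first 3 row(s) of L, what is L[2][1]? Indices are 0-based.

Step 1: L[0][0] = √(9) = 3.
  L[1][0] = (-9) / L[0][0] = -3.
Step 2: L[1][1] = √(9) = 3.
  L[2][0] = (-9) / L[0][0] = -3.
  L[2][1] = (-9) / L[1][1] = -3.
Step 3: L[2][2] = √(1) = 1.

L[2][1] = -3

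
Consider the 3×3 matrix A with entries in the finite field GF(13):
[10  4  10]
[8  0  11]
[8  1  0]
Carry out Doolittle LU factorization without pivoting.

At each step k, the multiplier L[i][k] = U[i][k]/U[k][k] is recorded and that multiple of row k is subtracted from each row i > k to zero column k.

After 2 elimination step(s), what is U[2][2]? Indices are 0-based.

U[2][2] = 7

k=0: U[0][0]=10
  eliminate (1,0): mult=6, new row 1: (0, 2, 3); set L[1][0]=6
  eliminate (2,0): mult=6, new row 2: (0, 3, 5); set L[2][0]=6
k=1: U[1][1]=2
  eliminate (2,1): mult=8, new row 2: (0, 0, 7); set L[2][1]=8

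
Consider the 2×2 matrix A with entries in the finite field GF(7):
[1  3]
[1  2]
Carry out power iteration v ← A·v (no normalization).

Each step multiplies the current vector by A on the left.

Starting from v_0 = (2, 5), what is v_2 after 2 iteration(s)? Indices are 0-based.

v_0 = (2, 5).
v_1 = A·v_0 = (3, 5).
v_2 = A·v_1 = (4, 6).

v_2 = (4, 6)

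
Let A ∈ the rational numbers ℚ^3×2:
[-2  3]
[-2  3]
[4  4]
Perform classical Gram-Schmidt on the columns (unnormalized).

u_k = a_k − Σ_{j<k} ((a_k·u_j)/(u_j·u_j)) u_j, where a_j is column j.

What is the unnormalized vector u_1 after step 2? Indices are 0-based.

u_1 = (10/3, 10/3, 10/3)

Step 1: u_0 = a_0 = (-2, -2, 4).
Step 2: u_1 = a_1 − (1/6)·u_0 = (10/3, 10/3, 10/3).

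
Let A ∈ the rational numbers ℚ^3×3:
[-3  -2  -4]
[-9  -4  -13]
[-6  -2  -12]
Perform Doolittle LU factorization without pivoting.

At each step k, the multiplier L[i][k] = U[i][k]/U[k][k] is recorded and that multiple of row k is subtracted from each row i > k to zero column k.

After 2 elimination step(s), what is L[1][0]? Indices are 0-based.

L[1][0] = 3

k=0: U[0][0]=-3
  eliminate (1,0): mult=3, new row 1: (0, 2, -1); set L[1][0]=3
  eliminate (2,0): mult=2, new row 2: (0, 2, -4); set L[2][0]=2
k=1: U[1][1]=2
  eliminate (2,1): mult=1, new row 2: (0, 0, -3); set L[2][1]=1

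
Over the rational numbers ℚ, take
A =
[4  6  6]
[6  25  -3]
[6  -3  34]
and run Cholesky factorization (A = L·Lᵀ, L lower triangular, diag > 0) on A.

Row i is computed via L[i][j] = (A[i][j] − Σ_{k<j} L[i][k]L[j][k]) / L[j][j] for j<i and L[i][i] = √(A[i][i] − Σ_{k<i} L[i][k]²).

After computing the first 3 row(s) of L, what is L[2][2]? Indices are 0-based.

L[2][2] = 4

Step 1: L[0][0] = √(4) = 2.
  L[1][0] = (6) / L[0][0] = 3.
Step 2: L[1][1] = √(16) = 4.
  L[2][0] = (6) / L[0][0] = 3.
  L[2][1] = (-12) / L[1][1] = -3.
Step 3: L[2][2] = √(16) = 4.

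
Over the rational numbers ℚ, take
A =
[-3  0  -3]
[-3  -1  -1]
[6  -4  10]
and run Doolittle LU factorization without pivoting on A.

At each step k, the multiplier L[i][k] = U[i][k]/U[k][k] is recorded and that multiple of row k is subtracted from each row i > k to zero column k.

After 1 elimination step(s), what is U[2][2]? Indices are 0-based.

U[2][2] = 4

Step 1: pivot at (0,0) is -3.
  row1 ← row1 − (1)·row0  ⇒  L[1][0]=1, U row1=(0, -1, 2)
  row2 ← row2 − (-2)·row0  ⇒  L[2][0]=-2, U row2=(0, -4, 4)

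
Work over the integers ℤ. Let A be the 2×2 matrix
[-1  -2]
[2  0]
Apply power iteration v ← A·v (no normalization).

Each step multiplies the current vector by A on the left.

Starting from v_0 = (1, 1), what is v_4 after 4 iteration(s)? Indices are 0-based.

v_0 = (1, 1).
v_1 = A·v_0 = (-3, 2).
v_2 = A·v_1 = (-1, -6).
v_3 = A·v_2 = (13, -2).
v_4 = A·v_3 = (-9, 26).

v_4 = (-9, 26)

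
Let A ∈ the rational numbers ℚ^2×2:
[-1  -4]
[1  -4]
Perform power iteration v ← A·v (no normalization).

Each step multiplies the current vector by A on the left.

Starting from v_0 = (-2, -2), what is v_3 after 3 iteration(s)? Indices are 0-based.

v_3 = (90, 22)

v_0 = (-2, -2).
v_1 = A·v_0 = (10, 6).
v_2 = A·v_1 = (-34, -14).
v_3 = A·v_2 = (90, 22).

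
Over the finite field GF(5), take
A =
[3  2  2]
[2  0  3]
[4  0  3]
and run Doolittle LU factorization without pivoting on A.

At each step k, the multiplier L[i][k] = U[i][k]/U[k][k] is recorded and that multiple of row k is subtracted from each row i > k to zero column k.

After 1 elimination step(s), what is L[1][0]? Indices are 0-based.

Step 1: pivot at (0,0) is 3.
  row1 ← row1 − (4)·row0  ⇒  L[1][0]=4, U row1=(0, 2, 0)
  row2 ← row2 − (3)·row0  ⇒  L[2][0]=3, U row2=(0, 4, 2)

L[1][0] = 4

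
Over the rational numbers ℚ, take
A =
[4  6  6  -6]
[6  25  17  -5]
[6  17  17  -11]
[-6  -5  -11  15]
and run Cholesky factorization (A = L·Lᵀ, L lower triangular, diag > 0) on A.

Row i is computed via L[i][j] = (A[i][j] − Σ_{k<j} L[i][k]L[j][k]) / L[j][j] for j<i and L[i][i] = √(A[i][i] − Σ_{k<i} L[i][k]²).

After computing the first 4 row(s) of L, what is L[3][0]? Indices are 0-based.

Step 1: L[0][0] = √(4) = 2.
  L[1][0] = (6) / L[0][0] = 3.
Step 2: L[1][1] = √(16) = 4.
  L[2][0] = (6) / L[0][0] = 3.
  L[2][1] = (8) / L[1][1] = 2.
Step 3: L[2][2] = √(4) = 2.
  L[3][0] = (-6) / L[0][0] = -3.
  L[3][1] = (4) / L[1][1] = 1.
  L[3][2] = (-4) / L[2][2] = -2.
Step 4: L[3][3] = √(1) = 1.

L[3][0] = -3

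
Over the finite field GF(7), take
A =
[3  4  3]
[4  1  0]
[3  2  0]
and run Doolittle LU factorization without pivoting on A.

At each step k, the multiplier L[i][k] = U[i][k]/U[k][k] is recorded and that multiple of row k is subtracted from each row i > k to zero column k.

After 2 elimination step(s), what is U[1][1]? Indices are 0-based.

U[1][1] = 5

[col 0] pivot 3
  R1 -= 6*R0 → (0, 5, 3)  (L[1][0] := 6)
  R2 -= 1*R0 → (0, 5, 4)  (L[2][0] := 1)
[col 1] pivot 5
  R2 -= 1*R1 → (0, 0, 1)  (L[2][1] := 1)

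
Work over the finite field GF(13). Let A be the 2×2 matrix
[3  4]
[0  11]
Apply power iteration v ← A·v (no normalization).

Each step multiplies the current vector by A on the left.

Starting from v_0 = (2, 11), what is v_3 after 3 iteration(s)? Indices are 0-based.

v_0 = (2, 11).
v_1 = A·v_0 = (11, 4).
v_2 = A·v_1 = (10, 5).
v_3 = A·v_2 = (11, 3).

v_3 = (11, 3)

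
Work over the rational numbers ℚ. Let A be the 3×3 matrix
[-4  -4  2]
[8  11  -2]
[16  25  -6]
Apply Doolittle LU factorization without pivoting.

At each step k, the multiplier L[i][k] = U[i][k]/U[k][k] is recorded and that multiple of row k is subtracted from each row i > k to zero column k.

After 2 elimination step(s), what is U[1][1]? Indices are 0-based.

Step 1: pivot at (0,0) is -4.
  row1 ← row1 − (-2)·row0  ⇒  L[1][0]=-2, U row1=(0, 3, 2)
  row2 ← row2 − (-4)·row0  ⇒  L[2][0]=-4, U row2=(0, 9, 2)
Step 2: pivot at (1,1) is 3.
  row2 ← row2 − (3)·row1  ⇒  L[2][1]=3, U row2=(0, 0, -4)

U[1][1] = 3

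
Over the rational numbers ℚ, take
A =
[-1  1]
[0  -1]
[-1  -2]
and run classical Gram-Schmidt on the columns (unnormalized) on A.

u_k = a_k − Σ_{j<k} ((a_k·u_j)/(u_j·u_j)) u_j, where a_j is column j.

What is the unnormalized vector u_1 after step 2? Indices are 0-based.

Step 1: u_0 = a_0 = (-1, 0, -1).
Step 2: u_1 = a_1 − (1/2)·u_0 = (3/2, -1, -3/2).

u_1 = (3/2, -1, -3/2)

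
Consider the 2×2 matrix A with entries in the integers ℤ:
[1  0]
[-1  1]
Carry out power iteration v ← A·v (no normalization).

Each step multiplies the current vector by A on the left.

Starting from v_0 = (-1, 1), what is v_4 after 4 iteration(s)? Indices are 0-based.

v_4 = (-1, 5)

v_0 = (-1, 1).
v_1 = A·v_0 = (-1, 2).
v_2 = A·v_1 = (-1, 3).
v_3 = A·v_2 = (-1, 4).
v_4 = A·v_3 = (-1, 5).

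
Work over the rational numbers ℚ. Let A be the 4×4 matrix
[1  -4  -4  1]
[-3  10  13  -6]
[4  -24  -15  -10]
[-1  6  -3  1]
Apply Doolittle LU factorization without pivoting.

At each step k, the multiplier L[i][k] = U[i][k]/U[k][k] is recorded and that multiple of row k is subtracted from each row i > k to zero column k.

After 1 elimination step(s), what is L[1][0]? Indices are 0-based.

L[1][0] = -3

Step 1: pivot at (0,0) is 1.
  row1 ← row1 − (-3)·row0  ⇒  L[1][0]=-3, U row1=(0, -2, 1, -3)
  row2 ← row2 − (4)·row0  ⇒  L[2][0]=4, U row2=(0, -8, 1, -14)
  row3 ← row3 − (-1)·row0  ⇒  L[3][0]=-1, U row3=(0, 2, -7, 2)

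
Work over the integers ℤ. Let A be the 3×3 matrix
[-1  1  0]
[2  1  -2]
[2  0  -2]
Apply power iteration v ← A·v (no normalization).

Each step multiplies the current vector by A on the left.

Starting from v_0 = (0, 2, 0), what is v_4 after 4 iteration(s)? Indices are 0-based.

v_0 = (0, 2, 0).
v_1 = A·v_0 = (2, 2, 0).
v_2 = A·v_1 = (0, 6, 4).
v_3 = A·v_2 = (6, -2, -8).
v_4 = A·v_3 = (-8, 26, 28).

v_4 = (-8, 26, 28)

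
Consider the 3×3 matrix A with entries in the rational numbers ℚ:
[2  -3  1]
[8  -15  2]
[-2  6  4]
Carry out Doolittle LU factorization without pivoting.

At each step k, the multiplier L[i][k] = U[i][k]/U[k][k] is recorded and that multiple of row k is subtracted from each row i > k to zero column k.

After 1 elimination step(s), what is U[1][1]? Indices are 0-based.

[col 0] pivot 2
  R1 -= 4*R0 → (0, -3, -2)  (L[1][0] := 4)
  R2 -= -1*R0 → (0, 3, 5)  (L[2][0] := -1)

U[1][1] = -3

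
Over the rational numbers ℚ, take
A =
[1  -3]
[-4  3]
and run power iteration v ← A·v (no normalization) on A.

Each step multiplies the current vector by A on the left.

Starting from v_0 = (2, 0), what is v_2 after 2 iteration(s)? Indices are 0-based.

v_2 = (26, -32)

v_0 = (2, 0).
v_1 = A·v_0 = (2, -8).
v_2 = A·v_1 = (26, -32).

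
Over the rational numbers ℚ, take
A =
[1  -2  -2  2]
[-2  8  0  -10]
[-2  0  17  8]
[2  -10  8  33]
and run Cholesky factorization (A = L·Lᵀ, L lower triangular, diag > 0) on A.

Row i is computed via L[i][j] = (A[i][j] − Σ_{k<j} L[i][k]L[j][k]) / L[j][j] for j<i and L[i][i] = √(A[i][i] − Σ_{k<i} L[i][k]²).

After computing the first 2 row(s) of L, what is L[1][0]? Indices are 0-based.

Step 1: L[0][0] = √(1) = 1.
  L[1][0] = (-2) / L[0][0] = -2.
Step 2: L[1][1] = √(4) = 2.

L[1][0] = -2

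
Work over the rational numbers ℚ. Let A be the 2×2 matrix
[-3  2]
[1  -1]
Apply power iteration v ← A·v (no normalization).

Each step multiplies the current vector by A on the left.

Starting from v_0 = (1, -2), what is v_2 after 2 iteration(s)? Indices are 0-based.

v_2 = (27, -10)

v_0 = (1, -2).
v_1 = A·v_0 = (-7, 3).
v_2 = A·v_1 = (27, -10).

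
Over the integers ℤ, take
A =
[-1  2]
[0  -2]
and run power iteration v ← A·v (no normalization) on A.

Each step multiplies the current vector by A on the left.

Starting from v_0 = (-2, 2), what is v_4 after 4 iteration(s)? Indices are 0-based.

v_0 = (-2, 2).
v_1 = A·v_0 = (6, -4).
v_2 = A·v_1 = (-14, 8).
v_3 = A·v_2 = (30, -16).
v_4 = A·v_3 = (-62, 32).

v_4 = (-62, 32)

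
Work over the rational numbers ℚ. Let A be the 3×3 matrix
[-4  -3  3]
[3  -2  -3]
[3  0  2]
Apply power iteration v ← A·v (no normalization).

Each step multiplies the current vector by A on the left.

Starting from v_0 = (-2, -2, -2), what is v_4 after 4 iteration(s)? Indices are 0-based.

v_0 = (-2, -2, -2).
v_1 = A·v_0 = (8, 4, -10).
v_2 = A·v_1 = (-74, 46, 4).
v_3 = A·v_2 = (170, -326, -214).
v_4 = A·v_3 = (-344, 1804, 82).

v_4 = (-344, 1804, 82)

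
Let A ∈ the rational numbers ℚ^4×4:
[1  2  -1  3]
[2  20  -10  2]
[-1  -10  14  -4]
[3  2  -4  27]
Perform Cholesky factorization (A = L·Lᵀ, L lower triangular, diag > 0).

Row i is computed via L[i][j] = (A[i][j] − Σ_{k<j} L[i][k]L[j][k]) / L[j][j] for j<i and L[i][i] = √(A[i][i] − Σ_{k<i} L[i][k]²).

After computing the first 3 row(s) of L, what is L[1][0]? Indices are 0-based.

Step 1: L[0][0] = √(1) = 1.
  L[1][0] = (2) / L[0][0] = 2.
Step 2: L[1][1] = √(16) = 4.
  L[2][0] = (-1) / L[0][0] = -1.
  L[2][1] = (-8) / L[1][1] = -2.
Step 3: L[2][2] = √(9) = 3.

L[1][0] = 2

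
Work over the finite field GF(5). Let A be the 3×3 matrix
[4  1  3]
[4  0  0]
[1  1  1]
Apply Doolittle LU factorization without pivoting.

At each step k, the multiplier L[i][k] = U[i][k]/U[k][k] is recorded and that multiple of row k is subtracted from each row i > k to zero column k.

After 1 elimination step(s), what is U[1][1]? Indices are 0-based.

U[1][1] = 4

[col 0] pivot 4
  R1 -= 1*R0 → (0, 4, 2)  (L[1][0] := 1)
  R2 -= 4*R0 → (0, 2, 4)  (L[2][0] := 4)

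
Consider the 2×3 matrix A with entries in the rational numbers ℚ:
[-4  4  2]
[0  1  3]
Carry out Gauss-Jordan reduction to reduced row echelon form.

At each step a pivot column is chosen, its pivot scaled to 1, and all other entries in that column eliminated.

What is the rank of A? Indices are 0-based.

pivot(0,0)=-4: scale R0 → (1, -1, -1/2)
pivot(1,1)=1: scale R1 → (0, 1, 3)
  clear (0,1): R0 −= (-1)R1 → (1, 0, 5/2)

rank = 2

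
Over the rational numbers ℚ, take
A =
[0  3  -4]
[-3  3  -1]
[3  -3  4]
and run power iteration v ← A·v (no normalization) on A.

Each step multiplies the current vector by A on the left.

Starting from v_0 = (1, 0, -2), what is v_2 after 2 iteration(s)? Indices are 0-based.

v_0 = (1, 0, -2).
v_1 = A·v_0 = (8, -1, -5).
v_2 = A·v_1 = (17, -22, 7).

v_2 = (17, -22, 7)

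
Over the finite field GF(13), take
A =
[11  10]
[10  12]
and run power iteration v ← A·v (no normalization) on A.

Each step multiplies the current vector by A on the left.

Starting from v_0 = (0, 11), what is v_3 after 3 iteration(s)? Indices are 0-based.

v_3 = (5, 9)

v_0 = (0, 11).
v_1 = A·v_0 = (6, 2).
v_2 = A·v_1 = (8, 6).
v_3 = A·v_2 = (5, 9).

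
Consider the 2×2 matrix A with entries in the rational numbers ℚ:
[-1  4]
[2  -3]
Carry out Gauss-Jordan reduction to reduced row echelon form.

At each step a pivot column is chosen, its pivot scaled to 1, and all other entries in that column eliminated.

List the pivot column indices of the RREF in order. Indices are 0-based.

pivot columns: 0, 1

pivot(0,0)=-1: scale R0 → (1, -4)
  clear (1,0): R1 −= (2)R0 → (0, 5)
pivot(1,1)=5: scale R1 → (0, 1)
  clear (0,1): R0 −= (-4)R1 → (1, 0)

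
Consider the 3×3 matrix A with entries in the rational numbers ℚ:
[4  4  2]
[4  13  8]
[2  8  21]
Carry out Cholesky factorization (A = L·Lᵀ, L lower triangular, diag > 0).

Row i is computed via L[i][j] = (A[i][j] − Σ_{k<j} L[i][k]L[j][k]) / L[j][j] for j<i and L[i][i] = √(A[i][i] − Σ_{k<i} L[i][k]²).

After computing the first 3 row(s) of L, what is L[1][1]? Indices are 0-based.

L[1][1] = 3

Step 1: L[0][0] = √(4) = 2.
  L[1][0] = (4) / L[0][0] = 2.
Step 2: L[1][1] = √(9) = 3.
  L[2][0] = (2) / L[0][0] = 1.
  L[2][1] = (6) / L[1][1] = 2.
Step 3: L[2][2] = √(16) = 4.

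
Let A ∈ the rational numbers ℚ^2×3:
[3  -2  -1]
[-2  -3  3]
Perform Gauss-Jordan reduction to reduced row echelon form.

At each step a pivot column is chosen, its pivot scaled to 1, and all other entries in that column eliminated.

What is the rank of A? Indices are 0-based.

step 1: normalize row 0 (÷3) = (1, -2/3, -1/3)
  row 1: subtract -2×row0 = (0, -13/3, 7/3)
step 2: normalize row 1 (÷-13/3) = (0, 1, -7/13)
  row 0: subtract -2/3×row1 = (1, 0, -9/13)

rank = 2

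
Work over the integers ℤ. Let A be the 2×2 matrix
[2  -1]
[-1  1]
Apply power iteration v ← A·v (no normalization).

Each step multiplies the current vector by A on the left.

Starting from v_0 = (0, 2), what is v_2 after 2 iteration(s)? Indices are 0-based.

v_2 = (-6, 4)

v_0 = (0, 2).
v_1 = A·v_0 = (-2, 2).
v_2 = A·v_1 = (-6, 4).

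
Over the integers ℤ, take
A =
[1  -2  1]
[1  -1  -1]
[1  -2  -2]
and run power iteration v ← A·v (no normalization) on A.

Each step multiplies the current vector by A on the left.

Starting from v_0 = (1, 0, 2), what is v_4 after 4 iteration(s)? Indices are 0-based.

v_4 = (-3, 49, 99)

v_0 = (1, 0, 2).
v_1 = A·v_0 = (3, -1, -3).
v_2 = A·v_1 = (2, 7, 11).
v_3 = A·v_2 = (-1, -16, -34).
v_4 = A·v_3 = (-3, 49, 99).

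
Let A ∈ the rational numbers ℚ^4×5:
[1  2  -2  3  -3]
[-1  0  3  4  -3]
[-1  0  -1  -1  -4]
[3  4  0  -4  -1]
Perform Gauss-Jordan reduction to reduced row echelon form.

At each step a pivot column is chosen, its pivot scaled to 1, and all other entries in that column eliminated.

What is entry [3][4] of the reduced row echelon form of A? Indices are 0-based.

M[3][4] = -1/59

[1] R0 /= 1  ⇒  (1, 2, -2, 3, -3)
     R1 -= -1·R0  ⇒  (0, 2, 1, 7, -6)
     R2 -= -1·R0  ⇒  (0, 2, -3, 2, -7)
     R3 -= 3·R0  ⇒  (0, -2, 6, -13, 8)
[2] R1 /= 2  ⇒  (0, 1, 1/2, 7/2, -3)
     R0 -= 2·R1  ⇒  (1, 0, -3, -4, 3)
     R2 -= 2·R1  ⇒  (0, 0, -4, -5, -1)
     R3 -= -2·R1  ⇒  (0, 0, 7, -6, 2)
[3] R2 /= -4  ⇒  (0, 0, 1, 5/4, 1/4)
     R0 -= -3·R2  ⇒  (1, 0, 0, -1/4, 15/4)
     R1 -= 1/2·R2  ⇒  (0, 1, 0, 23/8, -25/8)
     R3 -= 7·R2  ⇒  (0, 0, 0, -59/4, 1/4)
[4] R3 /= -59/4  ⇒  (0, 0, 0, 1, -1/59)
     R0 -= -1/4·R3  ⇒  (1, 0, 0, 0, 221/59)
     R1 -= 23/8·R3  ⇒  (0, 1, 0, 0, -363/118)
     R2 -= 5/4·R3  ⇒  (0, 0, 1, 0, 16/59)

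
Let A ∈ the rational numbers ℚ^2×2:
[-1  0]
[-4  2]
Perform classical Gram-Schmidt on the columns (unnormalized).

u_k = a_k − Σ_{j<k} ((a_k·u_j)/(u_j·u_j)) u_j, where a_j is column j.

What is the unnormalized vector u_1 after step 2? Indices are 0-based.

u_1 = (-8/17, 2/17)

Step 1: u_0 = a_0 = (-1, -4).
Step 2: u_1 = a_1 − (-8/17)·u_0 = (-8/17, 2/17).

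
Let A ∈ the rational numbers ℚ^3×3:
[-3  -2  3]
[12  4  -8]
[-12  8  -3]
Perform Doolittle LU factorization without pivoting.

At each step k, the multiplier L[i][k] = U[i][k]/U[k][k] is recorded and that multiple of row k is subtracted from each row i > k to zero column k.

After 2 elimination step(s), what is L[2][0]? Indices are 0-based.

L[2][0] = 4

[col 0] pivot -3
  R1 -= -4*R0 → (0, -4, 4)  (L[1][0] := -4)
  R2 -= 4*R0 → (0, 16, -15)  (L[2][0] := 4)
[col 1] pivot -4
  R2 -= -4*R1 → (0, 0, 1)  (L[2][1] := -4)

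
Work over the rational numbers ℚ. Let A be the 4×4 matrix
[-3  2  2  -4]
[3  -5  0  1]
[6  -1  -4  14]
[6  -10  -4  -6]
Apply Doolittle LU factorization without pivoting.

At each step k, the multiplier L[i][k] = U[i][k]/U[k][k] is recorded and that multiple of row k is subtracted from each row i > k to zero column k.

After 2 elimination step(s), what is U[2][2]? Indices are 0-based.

U[2][2] = 2

k=0: U[0][0]=-3
  eliminate (1,0): mult=-1, new row 1: (0, -3, 2, -3); set L[1][0]=-1
  eliminate (2,0): mult=-2, new row 2: (0, 3, 0, 6); set L[2][0]=-2
  eliminate (3,0): mult=-2, new row 3: (0, -6, 0, -14); set L[3][0]=-2
k=1: U[1][1]=-3
  eliminate (2,1): mult=-1, new row 2: (0, 0, 2, 3); set L[2][1]=-1
  eliminate (3,1): mult=2, new row 3: (0, 0, -4, -8); set L[3][1]=2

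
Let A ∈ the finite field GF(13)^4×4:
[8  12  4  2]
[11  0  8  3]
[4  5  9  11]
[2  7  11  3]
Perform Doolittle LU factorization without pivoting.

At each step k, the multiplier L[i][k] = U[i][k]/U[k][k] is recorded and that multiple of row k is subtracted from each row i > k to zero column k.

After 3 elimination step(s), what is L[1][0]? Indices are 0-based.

L[1][0] = 3

k=0: U[0][0]=8
  eliminate (1,0): mult=3, new row 1: (0, 3, 9, 10); set L[1][0]=3
  eliminate (2,0): mult=7, new row 2: (0, 12, 7, 10); set L[2][0]=7
  eliminate (3,0): mult=10, new row 3: (0, 4, 10, 9); set L[3][0]=10
k=1: U[1][1]=3
  eliminate (2,1): mult=4, new row 2: (0, 0, 10, 9); set L[2][1]=4
  eliminate (3,1): mult=10, new row 3: (0, 0, 11, 0); set L[3][1]=10
k=2: U[2][2]=10
  eliminate (3,2): mult=5, new row 3: (0, 0, 0, 7); set L[3][2]=5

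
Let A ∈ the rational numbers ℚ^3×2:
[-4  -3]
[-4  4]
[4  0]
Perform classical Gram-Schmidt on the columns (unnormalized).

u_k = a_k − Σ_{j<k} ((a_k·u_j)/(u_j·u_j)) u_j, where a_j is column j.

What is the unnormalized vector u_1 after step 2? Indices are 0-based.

Step 1: u_0 = a_0 = (-4, -4, 4).
Step 2: u_1 = a_1 − (-1/12)·u_0 = (-10/3, 11/3, 1/3).

u_1 = (-10/3, 11/3, 1/3)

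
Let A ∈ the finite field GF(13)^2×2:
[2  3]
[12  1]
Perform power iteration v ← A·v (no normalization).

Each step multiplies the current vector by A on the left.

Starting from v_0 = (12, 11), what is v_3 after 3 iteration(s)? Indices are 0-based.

v_0 = (12, 11).
v_1 = A·v_0 = (5, 12).
v_2 = A·v_1 = (7, 7).
v_3 = A·v_2 = (9, 0).

v_3 = (9, 0)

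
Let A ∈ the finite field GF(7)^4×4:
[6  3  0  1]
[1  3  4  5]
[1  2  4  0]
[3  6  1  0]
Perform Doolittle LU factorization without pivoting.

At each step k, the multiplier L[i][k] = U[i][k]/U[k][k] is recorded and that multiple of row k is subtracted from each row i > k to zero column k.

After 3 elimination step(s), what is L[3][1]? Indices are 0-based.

k=0: U[0][0]=6
  eliminate (1,0): mult=6, new row 1: (0, 6, 4, 6); set L[1][0]=6
  eliminate (2,0): mult=6, new row 2: (0, 5, 4, 1); set L[2][0]=6
  eliminate (3,0): mult=4, new row 3: (0, 1, 1, 3); set L[3][0]=4
k=1: U[1][1]=6
  eliminate (2,1): mult=2, new row 2: (0, 0, 3, 3); set L[2][1]=2
  eliminate (3,1): mult=6, new row 3: (0, 0, 5, 2); set L[3][1]=6
k=2: U[2][2]=3
  eliminate (3,2): mult=4, new row 3: (0, 0, 0, 4); set L[3][2]=4

L[3][1] = 6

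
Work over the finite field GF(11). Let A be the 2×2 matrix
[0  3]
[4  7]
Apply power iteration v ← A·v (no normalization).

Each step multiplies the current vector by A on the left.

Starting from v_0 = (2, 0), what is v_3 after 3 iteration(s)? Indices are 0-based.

v_3 = (3, 4)

v_0 = (2, 0).
v_1 = A·v_0 = (0, 8).
v_2 = A·v_1 = (2, 1).
v_3 = A·v_2 = (3, 4).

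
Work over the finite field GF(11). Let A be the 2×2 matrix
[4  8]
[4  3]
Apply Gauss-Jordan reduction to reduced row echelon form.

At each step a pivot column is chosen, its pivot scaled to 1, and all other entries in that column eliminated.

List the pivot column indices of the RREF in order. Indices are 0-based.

pivot columns: 0, 1

[1] R0 /= 4  ⇒  (1, 2)
     R1 -= 4·R0  ⇒  (0, 6)
[2] R1 /= 6  ⇒  (0, 1)
     R0 -= 2·R1  ⇒  (1, 0)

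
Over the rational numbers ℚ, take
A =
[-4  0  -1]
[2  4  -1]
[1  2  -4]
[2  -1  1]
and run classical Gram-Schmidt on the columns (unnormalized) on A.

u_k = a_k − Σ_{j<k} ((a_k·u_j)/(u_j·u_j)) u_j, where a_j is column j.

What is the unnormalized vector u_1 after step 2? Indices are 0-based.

u_1 = (32/25, 84/25, 42/25, -41/25)

Step 1: u_0 = a_0 = (-4, 2, 1, 2).
Step 2: u_1 = a_1 − (8/25)·u_0 = (32/25, 84/25, 42/25, -41/25).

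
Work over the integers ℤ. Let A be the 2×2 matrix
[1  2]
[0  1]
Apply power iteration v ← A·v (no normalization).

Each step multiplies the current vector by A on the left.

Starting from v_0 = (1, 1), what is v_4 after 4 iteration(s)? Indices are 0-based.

v_4 = (9, 1)

v_0 = (1, 1).
v_1 = A·v_0 = (3, 1).
v_2 = A·v_1 = (5, 1).
v_3 = A·v_2 = (7, 1).
v_4 = A·v_3 = (9, 1).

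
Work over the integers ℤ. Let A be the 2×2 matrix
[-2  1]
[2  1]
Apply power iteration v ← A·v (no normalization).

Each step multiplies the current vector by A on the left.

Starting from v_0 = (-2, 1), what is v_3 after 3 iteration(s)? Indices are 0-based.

v_3 = (33, -19)

v_0 = (-2, 1).
v_1 = A·v_0 = (5, -3).
v_2 = A·v_1 = (-13, 7).
v_3 = A·v_2 = (33, -19).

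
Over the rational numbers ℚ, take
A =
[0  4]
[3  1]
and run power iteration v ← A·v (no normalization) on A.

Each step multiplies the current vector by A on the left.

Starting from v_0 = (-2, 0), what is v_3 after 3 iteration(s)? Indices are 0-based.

v_0 = (-2, 0).
v_1 = A·v_0 = (0, -6).
v_2 = A·v_1 = (-24, -6).
v_3 = A·v_2 = (-24, -78).

v_3 = (-24, -78)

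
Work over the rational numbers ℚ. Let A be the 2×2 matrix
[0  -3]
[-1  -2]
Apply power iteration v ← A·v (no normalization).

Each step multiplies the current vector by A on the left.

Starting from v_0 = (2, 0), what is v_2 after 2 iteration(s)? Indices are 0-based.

v_0 = (2, 0).
v_1 = A·v_0 = (0, -2).
v_2 = A·v_1 = (6, 4).

v_2 = (6, 4)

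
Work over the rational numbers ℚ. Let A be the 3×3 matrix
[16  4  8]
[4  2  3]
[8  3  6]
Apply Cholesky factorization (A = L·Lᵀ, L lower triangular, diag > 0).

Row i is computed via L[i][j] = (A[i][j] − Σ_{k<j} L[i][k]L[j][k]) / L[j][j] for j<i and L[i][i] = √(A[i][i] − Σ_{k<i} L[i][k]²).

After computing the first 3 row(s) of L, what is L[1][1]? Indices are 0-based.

Step 1: L[0][0] = √(16) = 4.
  L[1][0] = (4) / L[0][0] = 1.
Step 2: L[1][1] = √(1) = 1.
  L[2][0] = (8) / L[0][0] = 2.
  L[2][1] = (1) / L[1][1] = 1.
Step 3: L[2][2] = √(1) = 1.

L[1][1] = 1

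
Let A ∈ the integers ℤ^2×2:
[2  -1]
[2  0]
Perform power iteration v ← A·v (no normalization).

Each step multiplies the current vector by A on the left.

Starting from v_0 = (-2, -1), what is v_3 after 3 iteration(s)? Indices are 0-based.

v_3 = (2, -4)

v_0 = (-2, -1).
v_1 = A·v_0 = (-3, -4).
v_2 = A·v_1 = (-2, -6).
v_3 = A·v_2 = (2, -4).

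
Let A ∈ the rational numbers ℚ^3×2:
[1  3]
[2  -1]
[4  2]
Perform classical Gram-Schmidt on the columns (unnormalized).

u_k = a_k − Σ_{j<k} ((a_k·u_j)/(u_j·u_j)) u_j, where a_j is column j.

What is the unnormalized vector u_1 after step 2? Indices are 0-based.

Step 1: u_0 = a_0 = (1, 2, 4).
Step 2: u_1 = a_1 − (3/7)·u_0 = (18/7, -13/7, 2/7).

u_1 = (18/7, -13/7, 2/7)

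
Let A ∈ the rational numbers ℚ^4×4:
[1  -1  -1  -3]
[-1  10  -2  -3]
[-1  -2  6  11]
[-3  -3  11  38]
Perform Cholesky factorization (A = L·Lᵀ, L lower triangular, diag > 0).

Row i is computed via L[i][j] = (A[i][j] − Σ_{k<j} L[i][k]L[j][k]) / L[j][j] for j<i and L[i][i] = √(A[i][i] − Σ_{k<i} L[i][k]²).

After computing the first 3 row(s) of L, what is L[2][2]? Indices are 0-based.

Step 1: L[0][0] = √(1) = 1.
  L[1][0] = (-1) / L[0][0] = -1.
Step 2: L[1][1] = √(9) = 3.
  L[2][0] = (-1) / L[0][0] = -1.
  L[2][1] = (-3) / L[1][1] = -1.
Step 3: L[2][2] = √(4) = 2.

L[2][2] = 2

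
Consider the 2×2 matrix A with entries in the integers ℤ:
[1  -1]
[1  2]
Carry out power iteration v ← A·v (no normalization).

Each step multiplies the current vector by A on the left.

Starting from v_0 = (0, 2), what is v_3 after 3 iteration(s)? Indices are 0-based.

v_0 = (0, 2).
v_1 = A·v_0 = (-2, 4).
v_2 = A·v_1 = (-6, 6).
v_3 = A·v_2 = (-12, 6).

v_3 = (-12, 6)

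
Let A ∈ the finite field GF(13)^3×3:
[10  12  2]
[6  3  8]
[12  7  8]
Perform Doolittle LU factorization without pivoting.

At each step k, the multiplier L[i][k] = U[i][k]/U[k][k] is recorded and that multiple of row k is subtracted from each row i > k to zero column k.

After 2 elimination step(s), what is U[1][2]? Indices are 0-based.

k=0: U[0][0]=10
  eliminate (1,0): mult=11, new row 1: (0, 1, 12); set L[1][0]=11
  eliminate (2,0): mult=9, new row 2: (0, 3, 3); set L[2][0]=9
k=1: U[1][1]=1
  eliminate (2,1): mult=3, new row 2: (0, 0, 6); set L[2][1]=3

U[1][2] = 12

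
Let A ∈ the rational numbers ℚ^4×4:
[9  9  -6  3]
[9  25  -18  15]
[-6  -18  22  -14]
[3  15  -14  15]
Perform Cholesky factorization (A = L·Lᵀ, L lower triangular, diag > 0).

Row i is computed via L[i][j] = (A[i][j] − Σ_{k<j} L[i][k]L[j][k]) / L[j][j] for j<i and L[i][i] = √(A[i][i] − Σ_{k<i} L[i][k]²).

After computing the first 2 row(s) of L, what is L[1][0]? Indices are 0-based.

Step 1: L[0][0] = √(9) = 3.
  L[1][0] = (9) / L[0][0] = 3.
Step 2: L[1][1] = √(16) = 4.

L[1][0] = 3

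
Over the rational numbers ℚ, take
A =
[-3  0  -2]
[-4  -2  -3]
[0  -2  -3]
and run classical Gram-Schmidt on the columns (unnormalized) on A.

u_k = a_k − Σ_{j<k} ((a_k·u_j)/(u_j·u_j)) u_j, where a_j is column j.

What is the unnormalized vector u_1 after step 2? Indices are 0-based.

u_1 = (24/25, -18/25, -2)

Step 1: u_0 = a_0 = (-3, -4, 0).
Step 2: u_1 = a_1 − (8/25)·u_0 = (24/25, -18/25, -2).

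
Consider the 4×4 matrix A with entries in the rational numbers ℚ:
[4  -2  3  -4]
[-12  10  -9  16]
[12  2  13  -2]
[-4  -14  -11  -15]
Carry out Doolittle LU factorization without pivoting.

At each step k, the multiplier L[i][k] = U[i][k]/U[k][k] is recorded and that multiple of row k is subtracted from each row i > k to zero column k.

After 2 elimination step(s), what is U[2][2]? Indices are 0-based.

U[2][2] = 4

k=0: U[0][0]=4
  eliminate (1,0): mult=-3, new row 1: (0, 4, 0, 4); set L[1][0]=-3
  eliminate (2,0): mult=3, new row 2: (0, 8, 4, 10); set L[2][0]=3
  eliminate (3,0): mult=-1, new row 3: (0, -16, -8, -19); set L[3][0]=-1
k=1: U[1][1]=4
  eliminate (2,1): mult=2, new row 2: (0, 0, 4, 2); set L[2][1]=2
  eliminate (3,1): mult=-4, new row 3: (0, 0, -8, -3); set L[3][1]=-4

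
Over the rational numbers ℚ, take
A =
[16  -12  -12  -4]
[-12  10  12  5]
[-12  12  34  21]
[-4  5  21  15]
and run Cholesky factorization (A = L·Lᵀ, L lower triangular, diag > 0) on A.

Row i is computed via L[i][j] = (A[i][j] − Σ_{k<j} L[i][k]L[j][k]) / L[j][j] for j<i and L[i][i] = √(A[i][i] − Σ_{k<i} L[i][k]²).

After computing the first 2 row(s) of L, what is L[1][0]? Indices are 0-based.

Step 1: L[0][0] = √(16) = 4.
  L[1][0] = (-12) / L[0][0] = -3.
Step 2: L[1][1] = √(1) = 1.

L[1][0] = -3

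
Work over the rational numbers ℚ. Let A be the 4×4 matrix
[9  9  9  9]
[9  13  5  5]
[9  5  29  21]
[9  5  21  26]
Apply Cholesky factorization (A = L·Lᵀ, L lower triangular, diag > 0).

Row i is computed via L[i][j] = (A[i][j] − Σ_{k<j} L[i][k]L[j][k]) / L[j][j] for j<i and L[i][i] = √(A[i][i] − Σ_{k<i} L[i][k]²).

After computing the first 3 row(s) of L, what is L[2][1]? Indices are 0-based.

Step 1: L[0][0] = √(9) = 3.
  L[1][0] = (9) / L[0][0] = 3.
Step 2: L[1][1] = √(4) = 2.
  L[2][0] = (9) / L[0][0] = 3.
  L[2][1] = (-4) / L[1][1] = -2.
Step 3: L[2][2] = √(16) = 4.

L[2][1] = -2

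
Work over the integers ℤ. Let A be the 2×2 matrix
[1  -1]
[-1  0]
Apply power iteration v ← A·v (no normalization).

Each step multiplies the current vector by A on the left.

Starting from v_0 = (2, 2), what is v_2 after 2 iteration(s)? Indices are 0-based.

v_0 = (2, 2).
v_1 = A·v_0 = (0, -2).
v_2 = A·v_1 = (2, 0).

v_2 = (2, 0)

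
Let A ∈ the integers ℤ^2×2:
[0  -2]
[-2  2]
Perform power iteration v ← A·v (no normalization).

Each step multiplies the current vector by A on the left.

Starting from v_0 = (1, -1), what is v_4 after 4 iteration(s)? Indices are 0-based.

v_4 = (80, -128)

v_0 = (1, -1).
v_1 = A·v_0 = (2, -4).
v_2 = A·v_1 = (8, -12).
v_3 = A·v_2 = (24, -40).
v_4 = A·v_3 = (80, -128).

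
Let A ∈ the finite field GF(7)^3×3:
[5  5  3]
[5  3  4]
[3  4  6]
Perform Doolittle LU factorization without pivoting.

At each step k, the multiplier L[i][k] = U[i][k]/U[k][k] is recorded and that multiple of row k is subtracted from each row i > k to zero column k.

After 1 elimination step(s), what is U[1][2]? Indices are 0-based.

U[1][2] = 1

[col 0] pivot 5
  R1 -= 1*R0 → (0, 5, 1)  (L[1][0] := 1)
  R2 -= 2*R0 → (0, 1, 0)  (L[2][0] := 2)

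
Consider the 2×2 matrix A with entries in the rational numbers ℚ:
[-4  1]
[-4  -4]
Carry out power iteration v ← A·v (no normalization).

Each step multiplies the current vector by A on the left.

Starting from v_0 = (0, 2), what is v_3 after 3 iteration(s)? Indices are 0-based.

v_0 = (0, 2).
v_1 = A·v_0 = (2, -8).
v_2 = A·v_1 = (-16, 24).
v_3 = A·v_2 = (88, -32).

v_3 = (88, -32)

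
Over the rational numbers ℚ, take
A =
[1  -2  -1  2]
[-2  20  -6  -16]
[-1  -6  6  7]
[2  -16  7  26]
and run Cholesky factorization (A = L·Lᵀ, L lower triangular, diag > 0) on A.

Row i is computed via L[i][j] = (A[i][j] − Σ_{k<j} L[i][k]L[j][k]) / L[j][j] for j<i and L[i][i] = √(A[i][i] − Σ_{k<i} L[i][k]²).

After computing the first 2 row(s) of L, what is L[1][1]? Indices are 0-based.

L[1][1] = 4

Step 1: L[0][0] = √(1) = 1.
  L[1][0] = (-2) / L[0][0] = -2.
Step 2: L[1][1] = √(16) = 4.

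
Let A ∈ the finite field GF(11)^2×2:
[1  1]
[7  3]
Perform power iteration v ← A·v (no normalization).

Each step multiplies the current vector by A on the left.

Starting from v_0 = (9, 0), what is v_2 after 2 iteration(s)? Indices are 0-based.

v_0 = (9, 0).
v_1 = A·v_0 = (9, 8).
v_2 = A·v_1 = (6, 10).

v_2 = (6, 10)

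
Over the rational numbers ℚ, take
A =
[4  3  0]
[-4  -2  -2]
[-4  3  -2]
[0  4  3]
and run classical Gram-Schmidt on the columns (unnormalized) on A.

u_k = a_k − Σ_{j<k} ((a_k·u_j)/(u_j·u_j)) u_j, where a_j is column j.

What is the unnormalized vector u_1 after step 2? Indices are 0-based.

u_1 = (7/3, -4/3, 11/3, 4)

Step 1: u_0 = a_0 = (4, -4, -4, 0).
Step 2: u_1 = a_1 − (1/6)·u_0 = (7/3, -4/3, 11/3, 4).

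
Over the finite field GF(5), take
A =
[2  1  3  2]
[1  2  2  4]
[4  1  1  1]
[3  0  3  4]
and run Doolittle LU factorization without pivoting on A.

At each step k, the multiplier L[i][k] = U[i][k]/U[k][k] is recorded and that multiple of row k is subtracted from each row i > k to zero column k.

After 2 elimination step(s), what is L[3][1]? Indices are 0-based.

L[3][1] = 4

Step 1: pivot at (0,0) is 2.
  row1 ← row1 − (3)·row0  ⇒  L[1][0]=3, U row1=(0, 4, 3, 3)
  row2 ← row2 − (2)·row0  ⇒  L[2][0]=2, U row2=(0, 4, 0, 2)
  row3 ← row3 − (4)·row0  ⇒  L[3][0]=4, U row3=(0, 1, 1, 1)
Step 2: pivot at (1,1) is 4.
  row2 ← row2 − (1)·row1  ⇒  L[2][1]=1, U row2=(0, 0, 2, 4)
  row3 ← row3 − (4)·row1  ⇒  L[3][1]=4, U row3=(0, 0, 4, 4)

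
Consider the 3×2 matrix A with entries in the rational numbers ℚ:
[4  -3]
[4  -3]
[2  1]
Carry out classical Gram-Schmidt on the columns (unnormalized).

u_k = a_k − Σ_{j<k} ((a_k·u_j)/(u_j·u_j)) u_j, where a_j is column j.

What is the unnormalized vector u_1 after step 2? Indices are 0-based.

Step 1: u_0 = a_0 = (4, 4, 2).
Step 2: u_1 = a_1 − (-11/18)·u_0 = (-5/9, -5/9, 20/9).

u_1 = (-5/9, -5/9, 20/9)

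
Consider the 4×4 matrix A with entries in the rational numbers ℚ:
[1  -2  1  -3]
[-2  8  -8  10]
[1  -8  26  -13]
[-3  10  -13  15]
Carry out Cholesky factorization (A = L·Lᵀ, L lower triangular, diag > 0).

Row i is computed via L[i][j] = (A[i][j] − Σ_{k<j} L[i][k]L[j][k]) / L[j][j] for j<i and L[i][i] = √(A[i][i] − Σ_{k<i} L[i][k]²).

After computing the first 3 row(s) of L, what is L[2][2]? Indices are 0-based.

Step 1: L[0][0] = √(1) = 1.
  L[1][0] = (-2) / L[0][0] = -2.
Step 2: L[1][1] = √(4) = 2.
  L[2][0] = (1) / L[0][0] = 1.
  L[2][1] = (-6) / L[1][1] = -3.
Step 3: L[2][2] = √(16) = 4.

L[2][2] = 4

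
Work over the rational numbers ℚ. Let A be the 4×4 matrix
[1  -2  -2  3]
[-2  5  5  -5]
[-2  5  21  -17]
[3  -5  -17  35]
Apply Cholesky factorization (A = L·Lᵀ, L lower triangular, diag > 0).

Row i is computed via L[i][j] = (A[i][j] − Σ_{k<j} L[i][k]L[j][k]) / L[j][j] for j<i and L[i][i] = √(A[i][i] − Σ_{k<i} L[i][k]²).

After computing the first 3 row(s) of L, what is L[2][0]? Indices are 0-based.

L[2][0] = -2

Step 1: L[0][0] = √(1) = 1.
  L[1][0] = (-2) / L[0][0] = -2.
Step 2: L[1][1] = √(1) = 1.
  L[2][0] = (-2) / L[0][0] = -2.
  L[2][1] = (1) / L[1][1] = 1.
Step 3: L[2][2] = √(16) = 4.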